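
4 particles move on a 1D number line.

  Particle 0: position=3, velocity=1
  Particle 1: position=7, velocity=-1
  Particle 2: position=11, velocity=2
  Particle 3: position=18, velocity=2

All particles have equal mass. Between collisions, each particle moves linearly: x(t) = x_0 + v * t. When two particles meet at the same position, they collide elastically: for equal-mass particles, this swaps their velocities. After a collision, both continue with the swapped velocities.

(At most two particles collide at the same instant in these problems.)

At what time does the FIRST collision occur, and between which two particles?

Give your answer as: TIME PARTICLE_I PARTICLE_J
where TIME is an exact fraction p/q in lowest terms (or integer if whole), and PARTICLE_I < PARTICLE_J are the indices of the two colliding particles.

Answer: 2 0 1

Derivation:
Pair (0,1): pos 3,7 vel 1,-1 -> gap=4, closing at 2/unit, collide at t=2
Pair (1,2): pos 7,11 vel -1,2 -> not approaching (rel speed -3 <= 0)
Pair (2,3): pos 11,18 vel 2,2 -> not approaching (rel speed 0 <= 0)
Earliest collision: t=2 between 0 and 1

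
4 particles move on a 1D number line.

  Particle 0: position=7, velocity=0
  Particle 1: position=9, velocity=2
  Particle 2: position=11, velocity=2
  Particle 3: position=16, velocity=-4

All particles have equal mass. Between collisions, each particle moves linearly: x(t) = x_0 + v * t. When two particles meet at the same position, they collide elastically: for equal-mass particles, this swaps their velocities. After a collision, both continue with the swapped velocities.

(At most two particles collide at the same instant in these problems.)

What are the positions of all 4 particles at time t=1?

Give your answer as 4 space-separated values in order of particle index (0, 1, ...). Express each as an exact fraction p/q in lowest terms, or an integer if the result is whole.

Collision at t=5/6: particles 2 and 3 swap velocities; positions: p0=7 p1=32/3 p2=38/3 p3=38/3; velocities now: v0=0 v1=2 v2=-4 v3=2
Advance to t=1 (no further collisions before then); velocities: v0=0 v1=2 v2=-4 v3=2; positions = 7 11 12 13

Answer: 7 11 12 13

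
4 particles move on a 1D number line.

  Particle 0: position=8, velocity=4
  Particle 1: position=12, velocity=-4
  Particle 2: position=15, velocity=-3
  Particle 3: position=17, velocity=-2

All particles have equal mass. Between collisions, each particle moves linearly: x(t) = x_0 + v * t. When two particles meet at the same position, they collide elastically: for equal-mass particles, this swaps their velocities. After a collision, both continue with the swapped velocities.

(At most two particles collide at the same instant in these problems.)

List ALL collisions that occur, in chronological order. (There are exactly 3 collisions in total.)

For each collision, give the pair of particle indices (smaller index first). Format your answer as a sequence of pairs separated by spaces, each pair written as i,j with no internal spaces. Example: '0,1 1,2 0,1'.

Answer: 0,1 1,2 2,3

Derivation:
Collision at t=1/2: particles 0 and 1 swap velocities; positions: p0=10 p1=10 p2=27/2 p3=16; velocities now: v0=-4 v1=4 v2=-3 v3=-2
Collision at t=1: particles 1 and 2 swap velocities; positions: p0=8 p1=12 p2=12 p3=15; velocities now: v0=-4 v1=-3 v2=4 v3=-2
Collision at t=3/2: particles 2 and 3 swap velocities; positions: p0=6 p1=21/2 p2=14 p3=14; velocities now: v0=-4 v1=-3 v2=-2 v3=4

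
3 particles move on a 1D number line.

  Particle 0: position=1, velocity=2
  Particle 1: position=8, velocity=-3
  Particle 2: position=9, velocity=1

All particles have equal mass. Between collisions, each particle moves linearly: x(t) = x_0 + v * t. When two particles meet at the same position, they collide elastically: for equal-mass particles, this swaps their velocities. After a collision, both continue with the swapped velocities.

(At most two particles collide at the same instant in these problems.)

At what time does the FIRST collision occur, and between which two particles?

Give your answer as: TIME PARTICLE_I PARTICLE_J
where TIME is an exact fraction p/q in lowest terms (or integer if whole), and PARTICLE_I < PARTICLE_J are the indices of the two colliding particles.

Answer: 7/5 0 1

Derivation:
Pair (0,1): pos 1,8 vel 2,-3 -> gap=7, closing at 5/unit, collide at t=7/5
Pair (1,2): pos 8,9 vel -3,1 -> not approaching (rel speed -4 <= 0)
Earliest collision: t=7/5 between 0 and 1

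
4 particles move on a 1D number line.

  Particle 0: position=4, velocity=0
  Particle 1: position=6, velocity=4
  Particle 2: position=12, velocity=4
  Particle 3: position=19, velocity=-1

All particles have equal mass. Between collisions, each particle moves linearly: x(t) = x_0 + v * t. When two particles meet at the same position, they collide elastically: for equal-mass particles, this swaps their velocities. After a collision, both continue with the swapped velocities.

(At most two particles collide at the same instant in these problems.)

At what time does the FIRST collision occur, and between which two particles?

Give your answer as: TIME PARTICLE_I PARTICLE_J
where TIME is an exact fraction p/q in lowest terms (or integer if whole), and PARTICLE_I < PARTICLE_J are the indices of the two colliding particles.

Pair (0,1): pos 4,6 vel 0,4 -> not approaching (rel speed -4 <= 0)
Pair (1,2): pos 6,12 vel 4,4 -> not approaching (rel speed 0 <= 0)
Pair (2,3): pos 12,19 vel 4,-1 -> gap=7, closing at 5/unit, collide at t=7/5
Earliest collision: t=7/5 between 2 and 3

Answer: 7/5 2 3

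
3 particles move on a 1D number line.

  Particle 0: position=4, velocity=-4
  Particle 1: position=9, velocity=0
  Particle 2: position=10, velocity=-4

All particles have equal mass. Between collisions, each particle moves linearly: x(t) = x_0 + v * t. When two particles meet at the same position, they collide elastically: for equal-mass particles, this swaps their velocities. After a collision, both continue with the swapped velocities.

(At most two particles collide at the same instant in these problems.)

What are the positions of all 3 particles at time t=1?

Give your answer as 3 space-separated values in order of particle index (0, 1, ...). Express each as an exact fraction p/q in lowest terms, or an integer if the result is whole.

Collision at t=1/4: particles 1 and 2 swap velocities; positions: p0=3 p1=9 p2=9; velocities now: v0=-4 v1=-4 v2=0
Advance to t=1 (no further collisions before then); velocities: v0=-4 v1=-4 v2=0; positions = 0 6 9

Answer: 0 6 9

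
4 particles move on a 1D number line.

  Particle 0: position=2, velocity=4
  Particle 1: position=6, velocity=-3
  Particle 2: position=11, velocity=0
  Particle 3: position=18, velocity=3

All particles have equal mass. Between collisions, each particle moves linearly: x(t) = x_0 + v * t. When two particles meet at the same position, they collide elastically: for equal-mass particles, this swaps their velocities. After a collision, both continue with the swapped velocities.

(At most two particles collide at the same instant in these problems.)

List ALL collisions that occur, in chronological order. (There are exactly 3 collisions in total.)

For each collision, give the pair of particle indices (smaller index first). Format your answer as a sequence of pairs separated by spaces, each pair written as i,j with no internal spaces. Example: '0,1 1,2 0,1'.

Collision at t=4/7: particles 0 and 1 swap velocities; positions: p0=30/7 p1=30/7 p2=11 p3=138/7; velocities now: v0=-3 v1=4 v2=0 v3=3
Collision at t=9/4: particles 1 and 2 swap velocities; positions: p0=-3/4 p1=11 p2=11 p3=99/4; velocities now: v0=-3 v1=0 v2=4 v3=3
Collision at t=16: particles 2 and 3 swap velocities; positions: p0=-42 p1=11 p2=66 p3=66; velocities now: v0=-3 v1=0 v2=3 v3=4

Answer: 0,1 1,2 2,3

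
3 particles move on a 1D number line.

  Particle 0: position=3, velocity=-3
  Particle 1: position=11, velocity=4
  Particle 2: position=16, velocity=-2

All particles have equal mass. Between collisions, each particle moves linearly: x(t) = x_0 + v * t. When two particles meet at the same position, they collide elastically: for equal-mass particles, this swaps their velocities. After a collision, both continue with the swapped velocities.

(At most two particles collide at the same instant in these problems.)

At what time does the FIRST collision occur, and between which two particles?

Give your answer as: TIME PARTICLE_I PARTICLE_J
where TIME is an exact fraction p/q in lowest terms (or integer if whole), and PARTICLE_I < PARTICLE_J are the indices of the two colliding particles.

Pair (0,1): pos 3,11 vel -3,4 -> not approaching (rel speed -7 <= 0)
Pair (1,2): pos 11,16 vel 4,-2 -> gap=5, closing at 6/unit, collide at t=5/6
Earliest collision: t=5/6 between 1 and 2

Answer: 5/6 1 2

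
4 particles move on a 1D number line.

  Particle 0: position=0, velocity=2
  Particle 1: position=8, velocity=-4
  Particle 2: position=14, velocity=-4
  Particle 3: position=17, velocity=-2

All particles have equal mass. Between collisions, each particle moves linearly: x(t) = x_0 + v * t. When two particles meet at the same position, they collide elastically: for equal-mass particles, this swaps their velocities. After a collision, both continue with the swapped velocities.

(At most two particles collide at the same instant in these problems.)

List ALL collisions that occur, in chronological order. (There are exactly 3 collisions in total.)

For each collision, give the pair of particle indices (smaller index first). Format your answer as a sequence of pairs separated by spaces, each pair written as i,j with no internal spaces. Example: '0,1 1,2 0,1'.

Collision at t=4/3: particles 0 and 1 swap velocities; positions: p0=8/3 p1=8/3 p2=26/3 p3=43/3; velocities now: v0=-4 v1=2 v2=-4 v3=-2
Collision at t=7/3: particles 1 and 2 swap velocities; positions: p0=-4/3 p1=14/3 p2=14/3 p3=37/3; velocities now: v0=-4 v1=-4 v2=2 v3=-2
Collision at t=17/4: particles 2 and 3 swap velocities; positions: p0=-9 p1=-3 p2=17/2 p3=17/2; velocities now: v0=-4 v1=-4 v2=-2 v3=2

Answer: 0,1 1,2 2,3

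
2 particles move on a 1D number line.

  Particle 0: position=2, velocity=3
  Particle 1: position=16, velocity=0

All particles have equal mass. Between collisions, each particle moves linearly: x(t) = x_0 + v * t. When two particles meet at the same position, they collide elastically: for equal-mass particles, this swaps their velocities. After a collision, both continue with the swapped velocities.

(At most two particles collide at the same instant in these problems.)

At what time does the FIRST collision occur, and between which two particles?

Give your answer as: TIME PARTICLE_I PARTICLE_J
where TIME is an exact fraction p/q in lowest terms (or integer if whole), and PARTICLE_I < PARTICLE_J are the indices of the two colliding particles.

Pair (0,1): pos 2,16 vel 3,0 -> gap=14, closing at 3/unit, collide at t=14/3
Earliest collision: t=14/3 between 0 and 1

Answer: 14/3 0 1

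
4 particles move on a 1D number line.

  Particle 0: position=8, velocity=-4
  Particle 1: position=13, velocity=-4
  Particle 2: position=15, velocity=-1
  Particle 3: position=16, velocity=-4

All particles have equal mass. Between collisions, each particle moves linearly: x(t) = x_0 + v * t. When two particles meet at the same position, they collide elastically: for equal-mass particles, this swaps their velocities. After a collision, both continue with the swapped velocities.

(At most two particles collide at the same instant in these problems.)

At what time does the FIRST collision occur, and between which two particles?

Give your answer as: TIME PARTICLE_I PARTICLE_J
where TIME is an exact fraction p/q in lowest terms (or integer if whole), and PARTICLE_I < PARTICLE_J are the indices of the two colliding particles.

Pair (0,1): pos 8,13 vel -4,-4 -> not approaching (rel speed 0 <= 0)
Pair (1,2): pos 13,15 vel -4,-1 -> not approaching (rel speed -3 <= 0)
Pair (2,3): pos 15,16 vel -1,-4 -> gap=1, closing at 3/unit, collide at t=1/3
Earliest collision: t=1/3 between 2 and 3

Answer: 1/3 2 3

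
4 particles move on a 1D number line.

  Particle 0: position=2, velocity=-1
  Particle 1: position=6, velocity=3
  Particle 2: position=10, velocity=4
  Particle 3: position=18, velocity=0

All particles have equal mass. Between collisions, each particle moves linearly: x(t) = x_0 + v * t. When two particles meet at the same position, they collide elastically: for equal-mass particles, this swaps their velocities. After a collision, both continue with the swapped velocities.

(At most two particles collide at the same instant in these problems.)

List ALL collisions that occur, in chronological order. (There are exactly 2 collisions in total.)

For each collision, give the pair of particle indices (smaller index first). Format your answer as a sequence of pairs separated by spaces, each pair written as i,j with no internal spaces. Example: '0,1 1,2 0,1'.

Answer: 2,3 1,2

Derivation:
Collision at t=2: particles 2 and 3 swap velocities; positions: p0=0 p1=12 p2=18 p3=18; velocities now: v0=-1 v1=3 v2=0 v3=4
Collision at t=4: particles 1 and 2 swap velocities; positions: p0=-2 p1=18 p2=18 p3=26; velocities now: v0=-1 v1=0 v2=3 v3=4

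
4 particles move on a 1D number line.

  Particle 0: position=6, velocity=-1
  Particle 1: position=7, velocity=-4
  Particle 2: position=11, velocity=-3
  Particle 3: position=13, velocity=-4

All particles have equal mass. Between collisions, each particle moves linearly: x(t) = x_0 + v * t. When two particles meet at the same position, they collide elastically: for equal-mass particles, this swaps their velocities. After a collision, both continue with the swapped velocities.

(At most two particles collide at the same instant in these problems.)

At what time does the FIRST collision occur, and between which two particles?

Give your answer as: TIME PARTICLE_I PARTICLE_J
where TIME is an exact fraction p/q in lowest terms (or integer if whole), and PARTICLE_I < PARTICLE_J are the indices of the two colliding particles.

Pair (0,1): pos 6,7 vel -1,-4 -> gap=1, closing at 3/unit, collide at t=1/3
Pair (1,2): pos 7,11 vel -4,-3 -> not approaching (rel speed -1 <= 0)
Pair (2,3): pos 11,13 vel -3,-4 -> gap=2, closing at 1/unit, collide at t=2
Earliest collision: t=1/3 between 0 and 1

Answer: 1/3 0 1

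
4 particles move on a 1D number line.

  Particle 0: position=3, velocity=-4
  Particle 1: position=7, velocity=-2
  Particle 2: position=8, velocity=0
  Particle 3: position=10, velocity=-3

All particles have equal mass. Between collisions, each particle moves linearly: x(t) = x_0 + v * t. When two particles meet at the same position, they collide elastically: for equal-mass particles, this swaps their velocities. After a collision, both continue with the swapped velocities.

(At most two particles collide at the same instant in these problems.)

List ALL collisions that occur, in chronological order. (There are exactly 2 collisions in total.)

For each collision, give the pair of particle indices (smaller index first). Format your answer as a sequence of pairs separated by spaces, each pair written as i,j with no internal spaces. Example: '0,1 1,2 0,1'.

Answer: 2,3 1,2

Derivation:
Collision at t=2/3: particles 2 and 3 swap velocities; positions: p0=1/3 p1=17/3 p2=8 p3=8; velocities now: v0=-4 v1=-2 v2=-3 v3=0
Collision at t=3: particles 1 and 2 swap velocities; positions: p0=-9 p1=1 p2=1 p3=8; velocities now: v0=-4 v1=-3 v2=-2 v3=0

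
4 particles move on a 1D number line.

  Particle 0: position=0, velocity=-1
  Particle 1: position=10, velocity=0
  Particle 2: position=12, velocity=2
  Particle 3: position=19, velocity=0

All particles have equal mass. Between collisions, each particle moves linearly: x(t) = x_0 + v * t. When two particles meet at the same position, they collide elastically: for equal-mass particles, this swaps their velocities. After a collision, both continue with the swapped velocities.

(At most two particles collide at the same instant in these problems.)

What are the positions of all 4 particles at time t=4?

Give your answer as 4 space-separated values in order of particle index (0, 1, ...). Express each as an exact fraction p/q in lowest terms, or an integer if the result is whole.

Answer: -4 10 19 20

Derivation:
Collision at t=7/2: particles 2 and 3 swap velocities; positions: p0=-7/2 p1=10 p2=19 p3=19; velocities now: v0=-1 v1=0 v2=0 v3=2
Advance to t=4 (no further collisions before then); velocities: v0=-1 v1=0 v2=0 v3=2; positions = -4 10 19 20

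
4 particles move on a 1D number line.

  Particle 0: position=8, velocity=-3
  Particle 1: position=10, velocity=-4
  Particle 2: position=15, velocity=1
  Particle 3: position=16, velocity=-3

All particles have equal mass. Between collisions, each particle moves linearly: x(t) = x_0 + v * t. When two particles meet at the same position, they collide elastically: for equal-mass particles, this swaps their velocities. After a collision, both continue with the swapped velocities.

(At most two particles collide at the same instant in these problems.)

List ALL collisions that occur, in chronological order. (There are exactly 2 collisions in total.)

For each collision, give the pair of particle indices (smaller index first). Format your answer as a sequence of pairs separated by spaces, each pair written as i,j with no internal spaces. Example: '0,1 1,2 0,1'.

Collision at t=1/4: particles 2 and 3 swap velocities; positions: p0=29/4 p1=9 p2=61/4 p3=61/4; velocities now: v0=-3 v1=-4 v2=-3 v3=1
Collision at t=2: particles 0 and 1 swap velocities; positions: p0=2 p1=2 p2=10 p3=17; velocities now: v0=-4 v1=-3 v2=-3 v3=1

Answer: 2,3 0,1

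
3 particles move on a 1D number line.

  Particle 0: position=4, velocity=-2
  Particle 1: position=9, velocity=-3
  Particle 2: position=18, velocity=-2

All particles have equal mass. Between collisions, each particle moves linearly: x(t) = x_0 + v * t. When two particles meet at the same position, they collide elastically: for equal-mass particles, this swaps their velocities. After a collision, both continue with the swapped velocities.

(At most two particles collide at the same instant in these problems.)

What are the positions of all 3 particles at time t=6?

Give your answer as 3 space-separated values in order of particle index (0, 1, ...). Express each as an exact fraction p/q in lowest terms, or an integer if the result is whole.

Collision at t=5: particles 0 and 1 swap velocities; positions: p0=-6 p1=-6 p2=8; velocities now: v0=-3 v1=-2 v2=-2
Advance to t=6 (no further collisions before then); velocities: v0=-3 v1=-2 v2=-2; positions = -9 -8 6

Answer: -9 -8 6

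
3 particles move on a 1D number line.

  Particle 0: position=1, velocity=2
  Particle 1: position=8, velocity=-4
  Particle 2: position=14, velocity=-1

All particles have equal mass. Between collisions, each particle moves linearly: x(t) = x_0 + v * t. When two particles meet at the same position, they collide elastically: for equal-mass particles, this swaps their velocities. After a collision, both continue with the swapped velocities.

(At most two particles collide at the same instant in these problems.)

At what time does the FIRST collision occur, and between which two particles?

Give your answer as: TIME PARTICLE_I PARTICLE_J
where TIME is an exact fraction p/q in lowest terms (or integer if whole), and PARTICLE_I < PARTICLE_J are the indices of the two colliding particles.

Answer: 7/6 0 1

Derivation:
Pair (0,1): pos 1,8 vel 2,-4 -> gap=7, closing at 6/unit, collide at t=7/6
Pair (1,2): pos 8,14 vel -4,-1 -> not approaching (rel speed -3 <= 0)
Earliest collision: t=7/6 between 0 and 1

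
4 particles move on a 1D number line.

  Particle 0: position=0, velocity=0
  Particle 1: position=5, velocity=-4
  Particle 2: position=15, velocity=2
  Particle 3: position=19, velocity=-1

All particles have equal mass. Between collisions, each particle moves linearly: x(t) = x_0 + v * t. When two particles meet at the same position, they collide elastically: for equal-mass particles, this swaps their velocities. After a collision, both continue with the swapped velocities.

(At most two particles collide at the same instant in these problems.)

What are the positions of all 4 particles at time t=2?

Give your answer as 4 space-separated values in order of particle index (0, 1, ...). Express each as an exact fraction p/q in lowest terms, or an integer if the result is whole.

Answer: -3 0 17 19

Derivation:
Collision at t=5/4: particles 0 and 1 swap velocities; positions: p0=0 p1=0 p2=35/2 p3=71/4; velocities now: v0=-4 v1=0 v2=2 v3=-1
Collision at t=4/3: particles 2 and 3 swap velocities; positions: p0=-1/3 p1=0 p2=53/3 p3=53/3; velocities now: v0=-4 v1=0 v2=-1 v3=2
Advance to t=2 (no further collisions before then); velocities: v0=-4 v1=0 v2=-1 v3=2; positions = -3 0 17 19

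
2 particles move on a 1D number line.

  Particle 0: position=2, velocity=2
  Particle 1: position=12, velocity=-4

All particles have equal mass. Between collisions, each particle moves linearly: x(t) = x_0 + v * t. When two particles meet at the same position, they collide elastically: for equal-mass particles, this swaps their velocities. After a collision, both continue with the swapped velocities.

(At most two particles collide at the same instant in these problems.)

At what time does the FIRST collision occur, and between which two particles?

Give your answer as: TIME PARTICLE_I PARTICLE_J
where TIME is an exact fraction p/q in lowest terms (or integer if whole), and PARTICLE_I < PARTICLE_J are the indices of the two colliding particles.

Answer: 5/3 0 1

Derivation:
Pair (0,1): pos 2,12 vel 2,-4 -> gap=10, closing at 6/unit, collide at t=5/3
Earliest collision: t=5/3 between 0 and 1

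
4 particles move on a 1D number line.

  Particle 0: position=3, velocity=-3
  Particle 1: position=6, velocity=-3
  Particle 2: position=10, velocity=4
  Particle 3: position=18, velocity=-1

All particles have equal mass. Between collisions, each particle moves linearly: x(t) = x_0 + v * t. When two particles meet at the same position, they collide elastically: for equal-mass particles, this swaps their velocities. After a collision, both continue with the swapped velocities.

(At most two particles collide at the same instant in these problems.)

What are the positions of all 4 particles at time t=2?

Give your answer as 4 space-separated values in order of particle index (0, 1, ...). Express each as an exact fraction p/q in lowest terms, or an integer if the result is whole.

Answer: -3 0 16 18

Derivation:
Collision at t=8/5: particles 2 and 3 swap velocities; positions: p0=-9/5 p1=6/5 p2=82/5 p3=82/5; velocities now: v0=-3 v1=-3 v2=-1 v3=4
Advance to t=2 (no further collisions before then); velocities: v0=-3 v1=-3 v2=-1 v3=4; positions = -3 0 16 18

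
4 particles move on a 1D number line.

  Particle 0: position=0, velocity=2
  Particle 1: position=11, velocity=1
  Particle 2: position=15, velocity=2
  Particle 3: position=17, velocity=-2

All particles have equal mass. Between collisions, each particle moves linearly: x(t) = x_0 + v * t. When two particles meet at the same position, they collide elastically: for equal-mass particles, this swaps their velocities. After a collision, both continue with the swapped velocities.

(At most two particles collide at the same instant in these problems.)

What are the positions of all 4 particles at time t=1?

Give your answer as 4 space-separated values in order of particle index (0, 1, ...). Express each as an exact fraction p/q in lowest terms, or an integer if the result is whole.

Answer: 2 12 15 17

Derivation:
Collision at t=1/2: particles 2 and 3 swap velocities; positions: p0=1 p1=23/2 p2=16 p3=16; velocities now: v0=2 v1=1 v2=-2 v3=2
Advance to t=1 (no further collisions before then); velocities: v0=2 v1=1 v2=-2 v3=2; positions = 2 12 15 17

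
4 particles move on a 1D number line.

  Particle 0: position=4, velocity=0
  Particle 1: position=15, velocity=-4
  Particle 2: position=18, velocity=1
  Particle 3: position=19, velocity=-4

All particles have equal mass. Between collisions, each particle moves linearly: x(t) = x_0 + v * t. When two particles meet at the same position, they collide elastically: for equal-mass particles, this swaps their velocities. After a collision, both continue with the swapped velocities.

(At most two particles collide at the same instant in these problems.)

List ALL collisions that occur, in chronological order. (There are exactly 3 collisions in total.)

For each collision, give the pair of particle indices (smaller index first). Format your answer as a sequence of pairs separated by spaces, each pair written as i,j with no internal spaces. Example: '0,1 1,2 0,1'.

Answer: 2,3 0,1 1,2

Derivation:
Collision at t=1/5: particles 2 and 3 swap velocities; positions: p0=4 p1=71/5 p2=91/5 p3=91/5; velocities now: v0=0 v1=-4 v2=-4 v3=1
Collision at t=11/4: particles 0 and 1 swap velocities; positions: p0=4 p1=4 p2=8 p3=83/4; velocities now: v0=-4 v1=0 v2=-4 v3=1
Collision at t=15/4: particles 1 and 2 swap velocities; positions: p0=0 p1=4 p2=4 p3=87/4; velocities now: v0=-4 v1=-4 v2=0 v3=1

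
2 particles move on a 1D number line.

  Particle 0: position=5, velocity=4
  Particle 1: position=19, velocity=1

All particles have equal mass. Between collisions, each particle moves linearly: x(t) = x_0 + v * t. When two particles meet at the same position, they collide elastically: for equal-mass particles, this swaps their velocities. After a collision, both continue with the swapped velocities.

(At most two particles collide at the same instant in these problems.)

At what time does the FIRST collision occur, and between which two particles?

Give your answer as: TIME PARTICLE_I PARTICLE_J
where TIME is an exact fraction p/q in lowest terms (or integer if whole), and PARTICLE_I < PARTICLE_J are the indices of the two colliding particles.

Pair (0,1): pos 5,19 vel 4,1 -> gap=14, closing at 3/unit, collide at t=14/3
Earliest collision: t=14/3 between 0 and 1

Answer: 14/3 0 1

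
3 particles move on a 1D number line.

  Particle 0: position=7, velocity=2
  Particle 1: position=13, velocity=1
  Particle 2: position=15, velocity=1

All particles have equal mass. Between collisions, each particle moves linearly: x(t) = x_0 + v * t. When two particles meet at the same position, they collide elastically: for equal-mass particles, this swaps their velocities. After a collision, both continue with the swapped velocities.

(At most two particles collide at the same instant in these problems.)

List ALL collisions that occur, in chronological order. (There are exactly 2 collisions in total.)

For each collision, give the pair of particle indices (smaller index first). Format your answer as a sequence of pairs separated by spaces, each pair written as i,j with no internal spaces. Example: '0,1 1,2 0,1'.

Collision at t=6: particles 0 and 1 swap velocities; positions: p0=19 p1=19 p2=21; velocities now: v0=1 v1=2 v2=1
Collision at t=8: particles 1 and 2 swap velocities; positions: p0=21 p1=23 p2=23; velocities now: v0=1 v1=1 v2=2

Answer: 0,1 1,2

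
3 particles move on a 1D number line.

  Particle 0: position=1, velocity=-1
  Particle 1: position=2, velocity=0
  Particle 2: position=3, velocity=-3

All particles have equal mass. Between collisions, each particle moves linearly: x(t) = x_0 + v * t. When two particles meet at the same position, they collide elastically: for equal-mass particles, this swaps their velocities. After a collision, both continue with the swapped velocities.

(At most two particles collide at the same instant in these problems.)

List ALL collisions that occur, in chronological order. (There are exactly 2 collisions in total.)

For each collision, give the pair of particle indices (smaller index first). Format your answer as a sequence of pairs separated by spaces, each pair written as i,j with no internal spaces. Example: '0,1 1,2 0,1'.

Answer: 1,2 0,1

Derivation:
Collision at t=1/3: particles 1 and 2 swap velocities; positions: p0=2/3 p1=2 p2=2; velocities now: v0=-1 v1=-3 v2=0
Collision at t=1: particles 0 and 1 swap velocities; positions: p0=0 p1=0 p2=2; velocities now: v0=-3 v1=-1 v2=0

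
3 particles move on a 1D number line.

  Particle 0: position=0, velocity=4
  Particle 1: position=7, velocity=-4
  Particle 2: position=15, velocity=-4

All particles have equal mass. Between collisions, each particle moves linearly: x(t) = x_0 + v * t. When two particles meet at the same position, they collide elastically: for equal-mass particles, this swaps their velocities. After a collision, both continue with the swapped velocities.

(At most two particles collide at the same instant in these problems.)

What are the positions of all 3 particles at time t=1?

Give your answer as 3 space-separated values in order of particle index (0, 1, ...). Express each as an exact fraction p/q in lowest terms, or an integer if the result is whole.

Answer: 3 4 11

Derivation:
Collision at t=7/8: particles 0 and 1 swap velocities; positions: p0=7/2 p1=7/2 p2=23/2; velocities now: v0=-4 v1=4 v2=-4
Advance to t=1 (no further collisions before then); velocities: v0=-4 v1=4 v2=-4; positions = 3 4 11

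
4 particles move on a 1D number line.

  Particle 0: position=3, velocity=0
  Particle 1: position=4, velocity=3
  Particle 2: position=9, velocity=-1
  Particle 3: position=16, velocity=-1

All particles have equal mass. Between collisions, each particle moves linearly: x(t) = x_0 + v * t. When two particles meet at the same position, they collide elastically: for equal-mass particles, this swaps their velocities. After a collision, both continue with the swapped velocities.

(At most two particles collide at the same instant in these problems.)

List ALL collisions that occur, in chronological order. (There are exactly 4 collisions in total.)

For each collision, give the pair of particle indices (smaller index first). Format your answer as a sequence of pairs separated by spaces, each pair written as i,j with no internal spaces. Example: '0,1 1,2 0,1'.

Answer: 1,2 2,3 0,1 1,2

Derivation:
Collision at t=5/4: particles 1 and 2 swap velocities; positions: p0=3 p1=31/4 p2=31/4 p3=59/4; velocities now: v0=0 v1=-1 v2=3 v3=-1
Collision at t=3: particles 2 and 3 swap velocities; positions: p0=3 p1=6 p2=13 p3=13; velocities now: v0=0 v1=-1 v2=-1 v3=3
Collision at t=6: particles 0 and 1 swap velocities; positions: p0=3 p1=3 p2=10 p3=22; velocities now: v0=-1 v1=0 v2=-1 v3=3
Collision at t=13: particles 1 and 2 swap velocities; positions: p0=-4 p1=3 p2=3 p3=43; velocities now: v0=-1 v1=-1 v2=0 v3=3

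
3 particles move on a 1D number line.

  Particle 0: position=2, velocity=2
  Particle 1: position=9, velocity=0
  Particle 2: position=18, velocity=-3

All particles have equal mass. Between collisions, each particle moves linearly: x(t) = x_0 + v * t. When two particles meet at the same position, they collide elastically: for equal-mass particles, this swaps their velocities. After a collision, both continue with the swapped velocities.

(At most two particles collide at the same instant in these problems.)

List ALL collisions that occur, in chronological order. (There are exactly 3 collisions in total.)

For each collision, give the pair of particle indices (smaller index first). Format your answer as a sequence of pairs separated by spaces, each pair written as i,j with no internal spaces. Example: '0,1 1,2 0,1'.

Answer: 1,2 0,1 1,2

Derivation:
Collision at t=3: particles 1 and 2 swap velocities; positions: p0=8 p1=9 p2=9; velocities now: v0=2 v1=-3 v2=0
Collision at t=16/5: particles 0 and 1 swap velocities; positions: p0=42/5 p1=42/5 p2=9; velocities now: v0=-3 v1=2 v2=0
Collision at t=7/2: particles 1 and 2 swap velocities; positions: p0=15/2 p1=9 p2=9; velocities now: v0=-3 v1=0 v2=2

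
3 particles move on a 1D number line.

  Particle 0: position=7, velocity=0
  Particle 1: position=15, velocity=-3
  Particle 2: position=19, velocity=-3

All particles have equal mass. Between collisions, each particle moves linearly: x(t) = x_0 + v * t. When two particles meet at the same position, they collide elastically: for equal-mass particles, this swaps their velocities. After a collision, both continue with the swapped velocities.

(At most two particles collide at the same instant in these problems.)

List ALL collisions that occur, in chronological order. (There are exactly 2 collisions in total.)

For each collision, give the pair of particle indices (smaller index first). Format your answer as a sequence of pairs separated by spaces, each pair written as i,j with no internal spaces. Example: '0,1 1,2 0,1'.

Collision at t=8/3: particles 0 and 1 swap velocities; positions: p0=7 p1=7 p2=11; velocities now: v0=-3 v1=0 v2=-3
Collision at t=4: particles 1 and 2 swap velocities; positions: p0=3 p1=7 p2=7; velocities now: v0=-3 v1=-3 v2=0

Answer: 0,1 1,2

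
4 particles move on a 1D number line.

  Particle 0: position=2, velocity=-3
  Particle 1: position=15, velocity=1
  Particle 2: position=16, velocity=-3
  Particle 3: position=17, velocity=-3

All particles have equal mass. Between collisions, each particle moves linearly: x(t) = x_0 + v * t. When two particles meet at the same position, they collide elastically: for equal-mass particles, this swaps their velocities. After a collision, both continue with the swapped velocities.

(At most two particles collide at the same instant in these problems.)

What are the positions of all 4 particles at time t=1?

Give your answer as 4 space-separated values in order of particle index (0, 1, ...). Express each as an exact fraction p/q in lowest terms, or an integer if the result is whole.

Answer: -1 13 14 16

Derivation:
Collision at t=1/4: particles 1 and 2 swap velocities; positions: p0=5/4 p1=61/4 p2=61/4 p3=65/4; velocities now: v0=-3 v1=-3 v2=1 v3=-3
Collision at t=1/2: particles 2 and 3 swap velocities; positions: p0=1/2 p1=29/2 p2=31/2 p3=31/2; velocities now: v0=-3 v1=-3 v2=-3 v3=1
Advance to t=1 (no further collisions before then); velocities: v0=-3 v1=-3 v2=-3 v3=1; positions = -1 13 14 16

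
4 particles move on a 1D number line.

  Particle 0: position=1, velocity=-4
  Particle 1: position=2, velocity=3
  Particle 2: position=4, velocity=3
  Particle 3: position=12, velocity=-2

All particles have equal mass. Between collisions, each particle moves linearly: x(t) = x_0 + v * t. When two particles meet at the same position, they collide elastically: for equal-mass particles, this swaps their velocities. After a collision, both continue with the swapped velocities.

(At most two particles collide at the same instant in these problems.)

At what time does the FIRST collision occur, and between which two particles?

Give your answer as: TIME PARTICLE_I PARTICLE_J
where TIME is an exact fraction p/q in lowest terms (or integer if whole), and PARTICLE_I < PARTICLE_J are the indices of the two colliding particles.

Pair (0,1): pos 1,2 vel -4,3 -> not approaching (rel speed -7 <= 0)
Pair (1,2): pos 2,4 vel 3,3 -> not approaching (rel speed 0 <= 0)
Pair (2,3): pos 4,12 vel 3,-2 -> gap=8, closing at 5/unit, collide at t=8/5
Earliest collision: t=8/5 between 2 and 3

Answer: 8/5 2 3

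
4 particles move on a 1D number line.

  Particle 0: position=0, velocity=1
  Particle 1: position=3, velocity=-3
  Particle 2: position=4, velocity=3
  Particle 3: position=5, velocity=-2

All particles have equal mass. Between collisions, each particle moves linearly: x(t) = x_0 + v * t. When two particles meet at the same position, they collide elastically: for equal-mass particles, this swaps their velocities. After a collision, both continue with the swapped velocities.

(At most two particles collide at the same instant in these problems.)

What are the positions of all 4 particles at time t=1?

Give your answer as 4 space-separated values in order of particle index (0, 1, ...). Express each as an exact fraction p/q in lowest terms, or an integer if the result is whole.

Answer: 0 1 3 7

Derivation:
Collision at t=1/5: particles 2 and 3 swap velocities; positions: p0=1/5 p1=12/5 p2=23/5 p3=23/5; velocities now: v0=1 v1=-3 v2=-2 v3=3
Collision at t=3/4: particles 0 and 1 swap velocities; positions: p0=3/4 p1=3/4 p2=7/2 p3=25/4; velocities now: v0=-3 v1=1 v2=-2 v3=3
Advance to t=1 (no further collisions before then); velocities: v0=-3 v1=1 v2=-2 v3=3; positions = 0 1 3 7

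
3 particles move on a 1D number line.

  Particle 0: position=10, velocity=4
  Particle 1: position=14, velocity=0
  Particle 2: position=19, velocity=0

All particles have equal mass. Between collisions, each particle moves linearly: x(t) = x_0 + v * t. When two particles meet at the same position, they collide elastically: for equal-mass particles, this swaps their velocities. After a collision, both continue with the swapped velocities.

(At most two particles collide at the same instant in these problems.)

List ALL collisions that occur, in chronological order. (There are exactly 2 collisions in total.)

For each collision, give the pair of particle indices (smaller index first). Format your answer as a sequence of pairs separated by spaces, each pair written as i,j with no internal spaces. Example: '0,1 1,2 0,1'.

Collision at t=1: particles 0 and 1 swap velocities; positions: p0=14 p1=14 p2=19; velocities now: v0=0 v1=4 v2=0
Collision at t=9/4: particles 1 and 2 swap velocities; positions: p0=14 p1=19 p2=19; velocities now: v0=0 v1=0 v2=4

Answer: 0,1 1,2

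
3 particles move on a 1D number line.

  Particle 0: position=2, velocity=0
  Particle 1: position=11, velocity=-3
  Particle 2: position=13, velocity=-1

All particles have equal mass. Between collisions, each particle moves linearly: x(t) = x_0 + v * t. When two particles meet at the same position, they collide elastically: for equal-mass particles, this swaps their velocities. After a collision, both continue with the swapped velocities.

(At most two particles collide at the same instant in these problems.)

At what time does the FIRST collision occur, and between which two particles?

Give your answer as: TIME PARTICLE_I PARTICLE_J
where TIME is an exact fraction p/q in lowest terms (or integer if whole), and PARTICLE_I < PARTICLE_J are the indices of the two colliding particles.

Answer: 3 0 1

Derivation:
Pair (0,1): pos 2,11 vel 0,-3 -> gap=9, closing at 3/unit, collide at t=3
Pair (1,2): pos 11,13 vel -3,-1 -> not approaching (rel speed -2 <= 0)
Earliest collision: t=3 between 0 and 1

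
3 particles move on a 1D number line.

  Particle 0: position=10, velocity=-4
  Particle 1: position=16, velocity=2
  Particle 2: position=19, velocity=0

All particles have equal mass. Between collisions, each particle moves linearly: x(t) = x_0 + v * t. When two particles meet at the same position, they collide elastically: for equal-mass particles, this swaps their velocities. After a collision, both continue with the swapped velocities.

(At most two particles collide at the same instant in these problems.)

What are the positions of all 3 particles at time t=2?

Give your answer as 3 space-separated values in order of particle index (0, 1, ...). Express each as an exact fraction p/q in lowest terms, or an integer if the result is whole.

Collision at t=3/2: particles 1 and 2 swap velocities; positions: p0=4 p1=19 p2=19; velocities now: v0=-4 v1=0 v2=2
Advance to t=2 (no further collisions before then); velocities: v0=-4 v1=0 v2=2; positions = 2 19 20

Answer: 2 19 20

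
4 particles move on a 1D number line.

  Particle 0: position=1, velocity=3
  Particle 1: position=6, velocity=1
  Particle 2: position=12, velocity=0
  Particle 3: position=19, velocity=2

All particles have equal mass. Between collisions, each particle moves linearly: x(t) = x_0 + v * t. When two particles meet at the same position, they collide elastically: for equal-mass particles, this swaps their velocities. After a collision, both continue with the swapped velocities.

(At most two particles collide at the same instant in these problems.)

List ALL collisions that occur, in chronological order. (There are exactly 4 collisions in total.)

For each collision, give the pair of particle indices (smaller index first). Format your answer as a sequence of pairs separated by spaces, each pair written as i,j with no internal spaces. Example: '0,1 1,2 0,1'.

Answer: 0,1 1,2 0,1 2,3

Derivation:
Collision at t=5/2: particles 0 and 1 swap velocities; positions: p0=17/2 p1=17/2 p2=12 p3=24; velocities now: v0=1 v1=3 v2=0 v3=2
Collision at t=11/3: particles 1 and 2 swap velocities; positions: p0=29/3 p1=12 p2=12 p3=79/3; velocities now: v0=1 v1=0 v2=3 v3=2
Collision at t=6: particles 0 and 1 swap velocities; positions: p0=12 p1=12 p2=19 p3=31; velocities now: v0=0 v1=1 v2=3 v3=2
Collision at t=18: particles 2 and 3 swap velocities; positions: p0=12 p1=24 p2=55 p3=55; velocities now: v0=0 v1=1 v2=2 v3=3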